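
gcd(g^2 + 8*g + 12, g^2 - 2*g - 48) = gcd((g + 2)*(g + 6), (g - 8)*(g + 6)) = g + 6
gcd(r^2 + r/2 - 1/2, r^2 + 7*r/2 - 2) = r - 1/2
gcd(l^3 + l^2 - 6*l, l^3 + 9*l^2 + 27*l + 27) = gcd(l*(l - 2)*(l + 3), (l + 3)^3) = l + 3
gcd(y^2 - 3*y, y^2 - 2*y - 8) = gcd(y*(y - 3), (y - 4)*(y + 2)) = 1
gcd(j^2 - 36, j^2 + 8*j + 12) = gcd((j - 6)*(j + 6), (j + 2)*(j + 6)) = j + 6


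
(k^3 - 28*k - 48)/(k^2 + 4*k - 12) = (k^3 - 28*k - 48)/(k^2 + 4*k - 12)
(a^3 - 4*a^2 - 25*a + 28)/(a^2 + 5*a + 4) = (a^2 - 8*a + 7)/(a + 1)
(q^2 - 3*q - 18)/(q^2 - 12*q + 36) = (q + 3)/(q - 6)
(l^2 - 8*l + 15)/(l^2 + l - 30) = (l - 3)/(l + 6)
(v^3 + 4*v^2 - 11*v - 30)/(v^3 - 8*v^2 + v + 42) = (v + 5)/(v - 7)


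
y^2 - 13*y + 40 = (y - 8)*(y - 5)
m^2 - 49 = (m - 7)*(m + 7)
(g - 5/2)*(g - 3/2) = g^2 - 4*g + 15/4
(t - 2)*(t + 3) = t^2 + t - 6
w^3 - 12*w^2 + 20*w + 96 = (w - 8)*(w - 6)*(w + 2)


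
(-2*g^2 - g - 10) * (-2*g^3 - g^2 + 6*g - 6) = 4*g^5 + 4*g^4 + 9*g^3 + 16*g^2 - 54*g + 60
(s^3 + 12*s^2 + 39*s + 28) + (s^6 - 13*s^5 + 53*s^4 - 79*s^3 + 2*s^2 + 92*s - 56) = s^6 - 13*s^5 + 53*s^4 - 78*s^3 + 14*s^2 + 131*s - 28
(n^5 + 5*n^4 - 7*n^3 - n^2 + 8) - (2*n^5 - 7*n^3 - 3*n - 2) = -n^5 + 5*n^4 - n^2 + 3*n + 10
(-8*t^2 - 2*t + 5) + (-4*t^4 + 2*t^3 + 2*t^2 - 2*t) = -4*t^4 + 2*t^3 - 6*t^2 - 4*t + 5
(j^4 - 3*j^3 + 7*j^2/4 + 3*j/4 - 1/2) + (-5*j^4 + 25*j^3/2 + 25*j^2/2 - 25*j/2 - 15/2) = -4*j^4 + 19*j^3/2 + 57*j^2/4 - 47*j/4 - 8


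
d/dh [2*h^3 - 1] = 6*h^2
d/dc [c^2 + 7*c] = 2*c + 7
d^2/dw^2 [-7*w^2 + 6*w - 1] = -14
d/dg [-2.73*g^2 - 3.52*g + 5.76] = -5.46*g - 3.52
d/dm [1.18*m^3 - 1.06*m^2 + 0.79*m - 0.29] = 3.54*m^2 - 2.12*m + 0.79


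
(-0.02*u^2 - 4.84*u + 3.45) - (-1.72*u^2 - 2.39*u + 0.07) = 1.7*u^2 - 2.45*u + 3.38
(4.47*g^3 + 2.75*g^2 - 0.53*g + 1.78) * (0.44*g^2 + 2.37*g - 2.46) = 1.9668*g^5 + 11.8039*g^4 - 4.7119*g^3 - 7.2379*g^2 + 5.5224*g - 4.3788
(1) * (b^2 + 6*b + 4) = b^2 + 6*b + 4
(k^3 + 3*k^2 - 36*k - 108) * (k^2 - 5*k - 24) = k^5 - 2*k^4 - 75*k^3 + 1404*k + 2592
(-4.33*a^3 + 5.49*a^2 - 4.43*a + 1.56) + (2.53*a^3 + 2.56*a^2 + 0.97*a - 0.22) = -1.8*a^3 + 8.05*a^2 - 3.46*a + 1.34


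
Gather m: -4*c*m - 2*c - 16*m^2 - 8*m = -2*c - 16*m^2 + m*(-4*c - 8)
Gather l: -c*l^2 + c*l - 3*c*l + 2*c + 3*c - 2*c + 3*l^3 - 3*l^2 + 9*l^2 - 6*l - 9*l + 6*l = 3*c + 3*l^3 + l^2*(6 - c) + l*(-2*c - 9)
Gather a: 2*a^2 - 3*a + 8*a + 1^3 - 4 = 2*a^2 + 5*a - 3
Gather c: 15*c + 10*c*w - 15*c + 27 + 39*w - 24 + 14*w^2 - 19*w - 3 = 10*c*w + 14*w^2 + 20*w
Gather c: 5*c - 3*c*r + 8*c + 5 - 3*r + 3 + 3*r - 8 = c*(13 - 3*r)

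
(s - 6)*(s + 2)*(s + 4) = s^3 - 28*s - 48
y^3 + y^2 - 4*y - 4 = (y - 2)*(y + 1)*(y + 2)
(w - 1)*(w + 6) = w^2 + 5*w - 6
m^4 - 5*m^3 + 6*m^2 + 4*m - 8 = (m - 2)^3*(m + 1)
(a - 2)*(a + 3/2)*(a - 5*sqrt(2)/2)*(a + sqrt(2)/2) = a^4 - 2*sqrt(2)*a^3 - a^3/2 - 11*a^2/2 + sqrt(2)*a^2 + 5*a/4 + 6*sqrt(2)*a + 15/2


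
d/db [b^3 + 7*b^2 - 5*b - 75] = 3*b^2 + 14*b - 5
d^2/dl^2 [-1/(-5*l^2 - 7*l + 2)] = 2*(-25*l^2 - 35*l + (10*l + 7)^2 + 10)/(5*l^2 + 7*l - 2)^3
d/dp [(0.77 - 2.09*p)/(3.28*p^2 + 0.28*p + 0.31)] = (6.8552*p^2 - 5.0512*p - 0.8635)/(10.7584*p^4 + 1.8368*p^3 + 2.112*p^2 + 0.1736*p + 0.0961)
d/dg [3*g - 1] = 3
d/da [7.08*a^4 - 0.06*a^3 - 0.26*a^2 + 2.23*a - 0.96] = 28.32*a^3 - 0.18*a^2 - 0.52*a + 2.23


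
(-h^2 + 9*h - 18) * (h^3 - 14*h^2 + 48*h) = -h^5 + 23*h^4 - 192*h^3 + 684*h^2 - 864*h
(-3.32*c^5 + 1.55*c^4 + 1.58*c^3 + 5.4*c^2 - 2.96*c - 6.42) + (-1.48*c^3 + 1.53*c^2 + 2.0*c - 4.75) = -3.32*c^5 + 1.55*c^4 + 0.1*c^3 + 6.93*c^2 - 0.96*c - 11.17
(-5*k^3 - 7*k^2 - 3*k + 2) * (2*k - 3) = -10*k^4 + k^3 + 15*k^2 + 13*k - 6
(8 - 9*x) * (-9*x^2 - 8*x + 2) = 81*x^3 - 82*x + 16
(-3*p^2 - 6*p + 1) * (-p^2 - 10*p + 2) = 3*p^4 + 36*p^3 + 53*p^2 - 22*p + 2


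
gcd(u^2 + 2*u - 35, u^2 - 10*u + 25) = u - 5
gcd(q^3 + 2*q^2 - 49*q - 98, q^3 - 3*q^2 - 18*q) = 1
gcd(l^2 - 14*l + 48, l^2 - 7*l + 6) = l - 6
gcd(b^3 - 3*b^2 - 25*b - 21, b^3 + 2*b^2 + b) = b + 1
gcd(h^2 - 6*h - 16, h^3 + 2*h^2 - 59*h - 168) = h - 8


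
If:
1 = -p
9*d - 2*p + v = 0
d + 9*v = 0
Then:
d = -9/40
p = -1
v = 1/40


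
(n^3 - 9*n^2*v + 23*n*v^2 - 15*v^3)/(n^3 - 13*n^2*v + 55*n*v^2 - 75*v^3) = (-n + v)/(-n + 5*v)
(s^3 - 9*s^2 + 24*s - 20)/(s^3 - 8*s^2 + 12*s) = (s^2 - 7*s + 10)/(s*(s - 6))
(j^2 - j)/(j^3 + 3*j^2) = (j - 1)/(j*(j + 3))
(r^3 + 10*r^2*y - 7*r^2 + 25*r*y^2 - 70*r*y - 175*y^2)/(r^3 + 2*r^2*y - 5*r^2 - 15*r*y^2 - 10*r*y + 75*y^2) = (-r^2 - 5*r*y + 7*r + 35*y)/(-r^2 + 3*r*y + 5*r - 15*y)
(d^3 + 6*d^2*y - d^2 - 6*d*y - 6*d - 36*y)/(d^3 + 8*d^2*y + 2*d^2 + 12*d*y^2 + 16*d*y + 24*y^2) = (d - 3)/(d + 2*y)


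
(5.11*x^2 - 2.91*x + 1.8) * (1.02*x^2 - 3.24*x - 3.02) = 5.2122*x^4 - 19.5246*x^3 - 4.1678*x^2 + 2.9562*x - 5.436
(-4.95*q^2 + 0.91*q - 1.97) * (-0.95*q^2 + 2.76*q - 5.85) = 4.7025*q^4 - 14.5265*q^3 + 33.3406*q^2 - 10.7607*q + 11.5245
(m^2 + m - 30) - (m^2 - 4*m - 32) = 5*m + 2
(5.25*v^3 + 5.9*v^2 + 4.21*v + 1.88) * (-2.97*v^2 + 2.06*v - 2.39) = -15.5925*v^5 - 6.708*v^4 - 12.8972*v^3 - 11.012*v^2 - 6.1891*v - 4.4932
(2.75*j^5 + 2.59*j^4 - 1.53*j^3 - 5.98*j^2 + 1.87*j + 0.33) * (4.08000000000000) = 11.22*j^5 + 10.5672*j^4 - 6.2424*j^3 - 24.3984*j^2 + 7.6296*j + 1.3464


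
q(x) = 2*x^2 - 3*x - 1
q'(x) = 4*x - 3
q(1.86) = 0.34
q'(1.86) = 4.44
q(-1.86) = 11.50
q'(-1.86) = -10.44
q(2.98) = 7.82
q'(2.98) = 8.92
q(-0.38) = 0.43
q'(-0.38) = -4.52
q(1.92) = 0.61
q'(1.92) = 4.68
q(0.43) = -1.92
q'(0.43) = -1.28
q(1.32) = -1.48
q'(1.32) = 2.28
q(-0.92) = 3.45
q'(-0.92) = -6.68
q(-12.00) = 323.00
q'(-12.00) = -51.00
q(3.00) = 8.00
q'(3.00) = 9.00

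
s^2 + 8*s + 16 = (s + 4)^2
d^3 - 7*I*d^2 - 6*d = d*(d - 6*I)*(d - I)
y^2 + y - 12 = (y - 3)*(y + 4)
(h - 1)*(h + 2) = h^2 + h - 2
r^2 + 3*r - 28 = (r - 4)*(r + 7)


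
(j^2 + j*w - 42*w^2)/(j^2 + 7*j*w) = (j - 6*w)/j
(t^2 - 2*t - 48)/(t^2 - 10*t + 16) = (t + 6)/(t - 2)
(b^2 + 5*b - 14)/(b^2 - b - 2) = (b + 7)/(b + 1)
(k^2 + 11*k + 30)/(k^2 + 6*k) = (k + 5)/k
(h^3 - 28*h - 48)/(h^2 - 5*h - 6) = (h^2 + 6*h + 8)/(h + 1)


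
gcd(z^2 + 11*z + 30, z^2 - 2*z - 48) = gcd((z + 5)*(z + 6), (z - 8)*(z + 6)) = z + 6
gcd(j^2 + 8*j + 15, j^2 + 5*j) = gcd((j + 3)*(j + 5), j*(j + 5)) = j + 5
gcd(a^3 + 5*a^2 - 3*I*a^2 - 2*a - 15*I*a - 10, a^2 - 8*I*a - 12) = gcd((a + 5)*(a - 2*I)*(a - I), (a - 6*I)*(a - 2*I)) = a - 2*I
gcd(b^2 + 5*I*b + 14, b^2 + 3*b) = 1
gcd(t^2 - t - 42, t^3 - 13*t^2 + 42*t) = t - 7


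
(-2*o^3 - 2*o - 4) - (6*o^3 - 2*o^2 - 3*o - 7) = -8*o^3 + 2*o^2 + o + 3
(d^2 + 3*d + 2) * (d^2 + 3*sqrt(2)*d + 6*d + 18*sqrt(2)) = d^4 + 3*sqrt(2)*d^3 + 9*d^3 + 20*d^2 + 27*sqrt(2)*d^2 + 12*d + 60*sqrt(2)*d + 36*sqrt(2)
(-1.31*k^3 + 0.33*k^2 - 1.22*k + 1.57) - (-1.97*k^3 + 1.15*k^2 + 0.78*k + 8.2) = 0.66*k^3 - 0.82*k^2 - 2.0*k - 6.63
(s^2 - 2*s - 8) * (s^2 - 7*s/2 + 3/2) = s^4 - 11*s^3/2 + s^2/2 + 25*s - 12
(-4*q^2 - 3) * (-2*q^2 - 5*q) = 8*q^4 + 20*q^3 + 6*q^2 + 15*q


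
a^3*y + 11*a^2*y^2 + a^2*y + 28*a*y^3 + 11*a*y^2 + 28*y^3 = (a + 4*y)*(a + 7*y)*(a*y + y)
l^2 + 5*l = l*(l + 5)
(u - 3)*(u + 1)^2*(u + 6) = u^4 + 5*u^3 - 11*u^2 - 33*u - 18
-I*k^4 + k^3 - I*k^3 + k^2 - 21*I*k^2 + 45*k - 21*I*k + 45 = (k - 5*I)*(k + 3*I)^2*(-I*k - I)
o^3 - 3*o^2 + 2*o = o*(o - 2)*(o - 1)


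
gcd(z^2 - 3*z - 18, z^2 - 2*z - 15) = z + 3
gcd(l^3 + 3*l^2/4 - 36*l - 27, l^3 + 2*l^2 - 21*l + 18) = l + 6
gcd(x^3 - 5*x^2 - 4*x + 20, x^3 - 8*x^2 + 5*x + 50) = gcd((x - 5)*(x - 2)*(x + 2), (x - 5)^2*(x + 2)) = x^2 - 3*x - 10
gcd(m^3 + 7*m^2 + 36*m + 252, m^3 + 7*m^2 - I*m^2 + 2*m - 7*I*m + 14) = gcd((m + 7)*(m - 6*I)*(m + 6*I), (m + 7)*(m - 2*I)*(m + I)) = m + 7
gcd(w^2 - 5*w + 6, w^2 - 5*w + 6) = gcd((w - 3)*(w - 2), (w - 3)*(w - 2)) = w^2 - 5*w + 6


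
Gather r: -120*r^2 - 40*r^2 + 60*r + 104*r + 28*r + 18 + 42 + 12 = -160*r^2 + 192*r + 72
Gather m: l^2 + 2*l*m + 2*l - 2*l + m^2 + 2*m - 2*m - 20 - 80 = l^2 + 2*l*m + m^2 - 100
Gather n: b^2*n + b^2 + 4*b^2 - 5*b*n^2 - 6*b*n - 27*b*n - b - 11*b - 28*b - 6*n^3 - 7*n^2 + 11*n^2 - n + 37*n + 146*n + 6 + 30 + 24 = 5*b^2 - 40*b - 6*n^3 + n^2*(4 - 5*b) + n*(b^2 - 33*b + 182) + 60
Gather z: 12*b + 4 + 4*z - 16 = 12*b + 4*z - 12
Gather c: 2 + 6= 8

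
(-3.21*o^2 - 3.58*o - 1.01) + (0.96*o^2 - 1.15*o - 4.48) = -2.25*o^2 - 4.73*o - 5.49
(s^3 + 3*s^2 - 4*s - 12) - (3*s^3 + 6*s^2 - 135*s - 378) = -2*s^3 - 3*s^2 + 131*s + 366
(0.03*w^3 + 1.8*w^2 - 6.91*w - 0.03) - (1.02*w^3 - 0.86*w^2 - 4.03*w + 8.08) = -0.99*w^3 + 2.66*w^2 - 2.88*w - 8.11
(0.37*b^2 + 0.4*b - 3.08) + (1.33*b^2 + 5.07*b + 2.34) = 1.7*b^2 + 5.47*b - 0.74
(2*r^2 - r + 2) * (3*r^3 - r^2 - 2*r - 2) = 6*r^5 - 5*r^4 + 3*r^3 - 4*r^2 - 2*r - 4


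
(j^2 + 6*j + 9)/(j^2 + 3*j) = (j + 3)/j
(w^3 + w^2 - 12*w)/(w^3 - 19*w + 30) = w*(w + 4)/(w^2 + 3*w - 10)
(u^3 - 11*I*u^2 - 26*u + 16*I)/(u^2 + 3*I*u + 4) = (u^2 - 10*I*u - 16)/(u + 4*I)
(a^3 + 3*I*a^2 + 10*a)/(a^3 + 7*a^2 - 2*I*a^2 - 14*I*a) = (a + 5*I)/(a + 7)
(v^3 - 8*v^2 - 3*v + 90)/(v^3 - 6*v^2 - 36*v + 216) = (v^2 - 2*v - 15)/(v^2 - 36)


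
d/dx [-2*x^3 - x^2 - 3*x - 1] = -6*x^2 - 2*x - 3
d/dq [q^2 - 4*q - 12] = 2*q - 4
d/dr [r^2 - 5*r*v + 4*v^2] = 2*r - 5*v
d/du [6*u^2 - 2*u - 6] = 12*u - 2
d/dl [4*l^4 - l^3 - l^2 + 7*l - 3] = 16*l^3 - 3*l^2 - 2*l + 7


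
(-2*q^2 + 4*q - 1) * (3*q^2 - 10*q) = -6*q^4 + 32*q^3 - 43*q^2 + 10*q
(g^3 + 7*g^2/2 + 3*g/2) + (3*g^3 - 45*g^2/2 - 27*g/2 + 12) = 4*g^3 - 19*g^2 - 12*g + 12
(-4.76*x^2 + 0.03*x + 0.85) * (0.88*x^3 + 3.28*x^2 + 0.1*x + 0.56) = -4.1888*x^5 - 15.5864*x^4 + 0.3704*x^3 + 0.1254*x^2 + 0.1018*x + 0.476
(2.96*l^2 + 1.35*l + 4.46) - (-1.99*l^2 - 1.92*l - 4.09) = 4.95*l^2 + 3.27*l + 8.55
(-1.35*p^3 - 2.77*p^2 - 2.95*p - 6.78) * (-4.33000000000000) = 5.8455*p^3 + 11.9941*p^2 + 12.7735*p + 29.3574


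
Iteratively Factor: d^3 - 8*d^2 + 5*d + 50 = (d - 5)*(d^2 - 3*d - 10) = (d - 5)*(d + 2)*(d - 5)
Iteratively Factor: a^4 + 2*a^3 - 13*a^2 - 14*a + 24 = (a + 4)*(a^3 - 2*a^2 - 5*a + 6) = (a - 1)*(a + 4)*(a^2 - a - 6) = (a - 1)*(a + 2)*(a + 4)*(a - 3)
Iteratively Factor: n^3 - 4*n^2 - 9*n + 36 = (n - 3)*(n^2 - n - 12) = (n - 3)*(n + 3)*(n - 4)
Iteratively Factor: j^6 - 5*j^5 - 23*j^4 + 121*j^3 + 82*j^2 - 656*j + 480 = (j - 2)*(j^5 - 3*j^4 - 29*j^3 + 63*j^2 + 208*j - 240) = (j - 2)*(j - 1)*(j^4 - 2*j^3 - 31*j^2 + 32*j + 240) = (j - 2)*(j - 1)*(j + 3)*(j^3 - 5*j^2 - 16*j + 80) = (j - 4)*(j - 2)*(j - 1)*(j + 3)*(j^2 - j - 20) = (j - 5)*(j - 4)*(j - 2)*(j - 1)*(j + 3)*(j + 4)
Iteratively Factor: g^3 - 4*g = (g - 2)*(g^2 + 2*g) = g*(g - 2)*(g + 2)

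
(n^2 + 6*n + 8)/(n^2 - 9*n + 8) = (n^2 + 6*n + 8)/(n^2 - 9*n + 8)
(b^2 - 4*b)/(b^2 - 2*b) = (b - 4)/(b - 2)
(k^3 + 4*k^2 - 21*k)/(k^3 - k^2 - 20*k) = (-k^2 - 4*k + 21)/(-k^2 + k + 20)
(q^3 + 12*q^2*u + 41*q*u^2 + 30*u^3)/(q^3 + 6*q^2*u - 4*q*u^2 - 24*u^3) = (q^2 + 6*q*u + 5*u^2)/(q^2 - 4*u^2)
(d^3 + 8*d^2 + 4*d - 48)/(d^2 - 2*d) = d + 10 + 24/d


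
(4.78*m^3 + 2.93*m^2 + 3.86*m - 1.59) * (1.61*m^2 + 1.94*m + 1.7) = 7.6958*m^5 + 13.9905*m^4 + 20.0248*m^3 + 9.9095*m^2 + 3.4774*m - 2.703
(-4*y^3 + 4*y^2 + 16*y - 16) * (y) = -4*y^4 + 4*y^3 + 16*y^2 - 16*y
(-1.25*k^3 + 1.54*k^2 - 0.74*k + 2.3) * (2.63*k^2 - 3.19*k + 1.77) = -3.2875*k^5 + 8.0377*k^4 - 9.0713*k^3 + 11.1354*k^2 - 8.6468*k + 4.071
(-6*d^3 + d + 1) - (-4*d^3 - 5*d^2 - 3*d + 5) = -2*d^3 + 5*d^2 + 4*d - 4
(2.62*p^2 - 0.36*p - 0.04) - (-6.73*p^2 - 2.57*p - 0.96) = 9.35*p^2 + 2.21*p + 0.92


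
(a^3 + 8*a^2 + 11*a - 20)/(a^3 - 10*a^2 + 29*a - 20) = (a^2 + 9*a + 20)/(a^2 - 9*a + 20)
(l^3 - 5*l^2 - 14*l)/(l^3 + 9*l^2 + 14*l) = (l - 7)/(l + 7)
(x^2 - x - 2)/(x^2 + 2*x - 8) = (x + 1)/(x + 4)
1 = 1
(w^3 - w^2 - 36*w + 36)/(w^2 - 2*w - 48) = (w^2 - 7*w + 6)/(w - 8)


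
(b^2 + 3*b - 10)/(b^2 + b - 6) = (b + 5)/(b + 3)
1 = 1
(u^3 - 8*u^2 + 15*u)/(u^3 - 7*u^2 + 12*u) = (u - 5)/(u - 4)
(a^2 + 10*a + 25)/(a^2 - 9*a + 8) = (a^2 + 10*a + 25)/(a^2 - 9*a + 8)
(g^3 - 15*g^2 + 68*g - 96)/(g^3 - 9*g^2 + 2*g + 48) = (g - 4)/(g + 2)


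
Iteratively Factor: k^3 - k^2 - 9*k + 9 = (k - 1)*(k^2 - 9) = (k - 3)*(k - 1)*(k + 3)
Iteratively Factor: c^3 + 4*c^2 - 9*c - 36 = (c + 4)*(c^2 - 9) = (c - 3)*(c + 4)*(c + 3)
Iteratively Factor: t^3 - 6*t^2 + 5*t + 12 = (t - 4)*(t^2 - 2*t - 3) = (t - 4)*(t + 1)*(t - 3)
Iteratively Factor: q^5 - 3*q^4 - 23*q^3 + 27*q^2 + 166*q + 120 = (q + 1)*(q^4 - 4*q^3 - 19*q^2 + 46*q + 120) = (q + 1)*(q + 2)*(q^3 - 6*q^2 - 7*q + 60) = (q + 1)*(q + 2)*(q + 3)*(q^2 - 9*q + 20) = (q - 5)*(q + 1)*(q + 2)*(q + 3)*(q - 4)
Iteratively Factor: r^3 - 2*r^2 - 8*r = (r - 4)*(r^2 + 2*r) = (r - 4)*(r + 2)*(r)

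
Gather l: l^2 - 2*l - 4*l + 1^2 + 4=l^2 - 6*l + 5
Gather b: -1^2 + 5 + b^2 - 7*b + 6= b^2 - 7*b + 10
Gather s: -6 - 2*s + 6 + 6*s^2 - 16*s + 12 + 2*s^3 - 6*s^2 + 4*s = 2*s^3 - 14*s + 12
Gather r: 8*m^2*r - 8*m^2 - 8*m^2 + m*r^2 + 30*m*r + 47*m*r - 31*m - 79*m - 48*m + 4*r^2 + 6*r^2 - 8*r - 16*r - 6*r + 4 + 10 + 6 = -16*m^2 - 158*m + r^2*(m + 10) + r*(8*m^2 + 77*m - 30) + 20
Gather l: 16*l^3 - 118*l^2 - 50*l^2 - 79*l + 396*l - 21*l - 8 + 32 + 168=16*l^3 - 168*l^2 + 296*l + 192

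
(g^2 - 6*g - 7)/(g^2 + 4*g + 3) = (g - 7)/(g + 3)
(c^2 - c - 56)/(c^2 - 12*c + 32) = (c + 7)/(c - 4)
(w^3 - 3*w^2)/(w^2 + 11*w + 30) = w^2*(w - 3)/(w^2 + 11*w + 30)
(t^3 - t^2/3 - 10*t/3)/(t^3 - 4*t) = (t + 5/3)/(t + 2)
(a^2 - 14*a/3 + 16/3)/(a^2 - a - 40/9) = 3*(a - 2)/(3*a + 5)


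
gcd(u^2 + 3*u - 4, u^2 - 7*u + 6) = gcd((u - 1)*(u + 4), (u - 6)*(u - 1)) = u - 1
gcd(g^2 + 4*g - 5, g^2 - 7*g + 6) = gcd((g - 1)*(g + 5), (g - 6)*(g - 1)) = g - 1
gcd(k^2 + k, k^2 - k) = k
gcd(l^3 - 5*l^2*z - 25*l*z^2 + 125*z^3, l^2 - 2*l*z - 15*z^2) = -l + 5*z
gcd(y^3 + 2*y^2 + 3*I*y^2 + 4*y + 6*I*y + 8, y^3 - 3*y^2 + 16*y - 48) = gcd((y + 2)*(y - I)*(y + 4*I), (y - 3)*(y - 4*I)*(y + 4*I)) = y + 4*I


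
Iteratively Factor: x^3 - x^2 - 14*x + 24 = (x + 4)*(x^2 - 5*x + 6) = (x - 3)*(x + 4)*(x - 2)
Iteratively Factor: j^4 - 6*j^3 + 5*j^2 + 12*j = (j)*(j^3 - 6*j^2 + 5*j + 12) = j*(j - 4)*(j^2 - 2*j - 3) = j*(j - 4)*(j - 3)*(j + 1)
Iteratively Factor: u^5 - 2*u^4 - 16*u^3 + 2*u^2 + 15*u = (u)*(u^4 - 2*u^3 - 16*u^2 + 2*u + 15) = u*(u + 1)*(u^3 - 3*u^2 - 13*u + 15) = u*(u - 5)*(u + 1)*(u^2 + 2*u - 3) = u*(u - 5)*(u + 1)*(u + 3)*(u - 1)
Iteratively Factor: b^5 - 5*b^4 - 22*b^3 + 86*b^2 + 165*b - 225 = (b + 3)*(b^4 - 8*b^3 + 2*b^2 + 80*b - 75) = (b - 5)*(b + 3)*(b^3 - 3*b^2 - 13*b + 15) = (b - 5)*(b + 3)^2*(b^2 - 6*b + 5) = (b - 5)^2*(b + 3)^2*(b - 1)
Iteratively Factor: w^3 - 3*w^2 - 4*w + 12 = (w - 2)*(w^2 - w - 6) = (w - 3)*(w - 2)*(w + 2)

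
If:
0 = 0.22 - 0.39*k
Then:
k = 0.56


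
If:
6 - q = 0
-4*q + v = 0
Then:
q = 6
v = 24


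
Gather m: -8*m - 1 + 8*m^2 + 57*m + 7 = 8*m^2 + 49*m + 6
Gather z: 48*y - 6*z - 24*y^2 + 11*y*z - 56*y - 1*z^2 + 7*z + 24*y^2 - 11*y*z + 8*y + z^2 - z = 0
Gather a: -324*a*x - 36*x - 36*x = -324*a*x - 72*x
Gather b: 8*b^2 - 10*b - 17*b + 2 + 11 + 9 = 8*b^2 - 27*b + 22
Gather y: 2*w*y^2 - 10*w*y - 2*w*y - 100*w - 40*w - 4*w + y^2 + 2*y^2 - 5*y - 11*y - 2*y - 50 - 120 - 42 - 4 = -144*w + y^2*(2*w + 3) + y*(-12*w - 18) - 216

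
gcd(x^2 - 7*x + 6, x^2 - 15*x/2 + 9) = x - 6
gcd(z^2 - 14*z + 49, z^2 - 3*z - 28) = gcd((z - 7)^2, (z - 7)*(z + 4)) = z - 7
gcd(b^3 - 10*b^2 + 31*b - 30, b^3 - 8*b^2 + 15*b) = b^2 - 8*b + 15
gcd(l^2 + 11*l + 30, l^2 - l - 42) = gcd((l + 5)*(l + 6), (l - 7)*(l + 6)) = l + 6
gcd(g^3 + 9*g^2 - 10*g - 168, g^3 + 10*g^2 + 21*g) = g + 7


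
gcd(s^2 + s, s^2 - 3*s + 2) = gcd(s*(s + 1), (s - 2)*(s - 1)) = 1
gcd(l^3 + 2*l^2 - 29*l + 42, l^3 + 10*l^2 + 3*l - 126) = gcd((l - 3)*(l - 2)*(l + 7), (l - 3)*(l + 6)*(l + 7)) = l^2 + 4*l - 21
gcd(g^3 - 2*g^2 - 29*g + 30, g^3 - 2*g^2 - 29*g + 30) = g^3 - 2*g^2 - 29*g + 30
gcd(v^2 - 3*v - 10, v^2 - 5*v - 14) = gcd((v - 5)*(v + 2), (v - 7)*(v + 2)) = v + 2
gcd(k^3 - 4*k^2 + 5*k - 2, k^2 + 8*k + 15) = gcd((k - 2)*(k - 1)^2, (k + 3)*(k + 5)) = 1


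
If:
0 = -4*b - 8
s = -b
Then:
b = -2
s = 2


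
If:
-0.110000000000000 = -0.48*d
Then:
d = 0.23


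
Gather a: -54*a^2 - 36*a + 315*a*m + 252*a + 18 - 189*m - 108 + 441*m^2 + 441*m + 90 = -54*a^2 + a*(315*m + 216) + 441*m^2 + 252*m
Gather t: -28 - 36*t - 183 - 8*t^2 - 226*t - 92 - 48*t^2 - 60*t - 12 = -56*t^2 - 322*t - 315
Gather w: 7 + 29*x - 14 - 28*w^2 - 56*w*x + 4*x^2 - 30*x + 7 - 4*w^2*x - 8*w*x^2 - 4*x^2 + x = w^2*(-4*x - 28) + w*(-8*x^2 - 56*x)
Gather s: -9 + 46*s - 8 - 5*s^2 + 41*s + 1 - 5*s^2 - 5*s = -10*s^2 + 82*s - 16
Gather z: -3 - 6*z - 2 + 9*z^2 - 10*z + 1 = 9*z^2 - 16*z - 4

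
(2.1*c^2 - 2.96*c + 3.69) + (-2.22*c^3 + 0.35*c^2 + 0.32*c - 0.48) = -2.22*c^3 + 2.45*c^2 - 2.64*c + 3.21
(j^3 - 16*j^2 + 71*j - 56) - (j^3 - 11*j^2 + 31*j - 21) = -5*j^2 + 40*j - 35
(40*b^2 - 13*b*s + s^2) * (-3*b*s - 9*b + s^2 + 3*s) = -120*b^3*s - 360*b^3 + 79*b^2*s^2 + 237*b^2*s - 16*b*s^3 - 48*b*s^2 + s^4 + 3*s^3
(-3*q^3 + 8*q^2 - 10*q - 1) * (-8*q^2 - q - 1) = 24*q^5 - 61*q^4 + 75*q^3 + 10*q^2 + 11*q + 1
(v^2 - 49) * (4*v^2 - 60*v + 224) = 4*v^4 - 60*v^3 + 28*v^2 + 2940*v - 10976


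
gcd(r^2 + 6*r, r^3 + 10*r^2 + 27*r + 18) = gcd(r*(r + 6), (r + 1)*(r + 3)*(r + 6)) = r + 6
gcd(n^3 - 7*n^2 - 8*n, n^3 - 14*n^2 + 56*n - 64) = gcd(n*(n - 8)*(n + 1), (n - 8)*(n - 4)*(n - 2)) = n - 8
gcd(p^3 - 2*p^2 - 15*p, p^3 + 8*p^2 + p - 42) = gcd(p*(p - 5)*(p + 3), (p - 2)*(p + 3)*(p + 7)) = p + 3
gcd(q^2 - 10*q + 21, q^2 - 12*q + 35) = q - 7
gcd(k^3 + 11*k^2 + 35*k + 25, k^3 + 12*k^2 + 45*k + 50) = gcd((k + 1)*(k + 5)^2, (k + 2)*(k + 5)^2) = k^2 + 10*k + 25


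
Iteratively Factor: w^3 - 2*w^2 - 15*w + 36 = (w - 3)*(w^2 + w - 12) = (w - 3)^2*(w + 4)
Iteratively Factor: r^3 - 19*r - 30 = (r - 5)*(r^2 + 5*r + 6) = (r - 5)*(r + 3)*(r + 2)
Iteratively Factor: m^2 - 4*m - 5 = (m - 5)*(m + 1)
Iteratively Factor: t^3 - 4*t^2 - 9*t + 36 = (t - 3)*(t^2 - t - 12) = (t - 3)*(t + 3)*(t - 4)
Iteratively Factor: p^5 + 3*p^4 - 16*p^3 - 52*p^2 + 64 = (p - 1)*(p^4 + 4*p^3 - 12*p^2 - 64*p - 64) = (p - 1)*(p + 2)*(p^3 + 2*p^2 - 16*p - 32) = (p - 1)*(p + 2)^2*(p^2 - 16) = (p - 4)*(p - 1)*(p + 2)^2*(p + 4)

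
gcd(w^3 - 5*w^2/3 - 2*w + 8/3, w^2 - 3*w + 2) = w^2 - 3*w + 2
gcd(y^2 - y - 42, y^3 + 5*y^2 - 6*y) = y + 6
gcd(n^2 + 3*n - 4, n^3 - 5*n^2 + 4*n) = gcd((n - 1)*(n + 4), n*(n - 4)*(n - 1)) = n - 1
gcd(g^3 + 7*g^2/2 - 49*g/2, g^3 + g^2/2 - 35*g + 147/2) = g^2 + 7*g/2 - 49/2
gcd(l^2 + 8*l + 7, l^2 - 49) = l + 7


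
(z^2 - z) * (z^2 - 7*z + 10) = z^4 - 8*z^3 + 17*z^2 - 10*z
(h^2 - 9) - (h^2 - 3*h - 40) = 3*h + 31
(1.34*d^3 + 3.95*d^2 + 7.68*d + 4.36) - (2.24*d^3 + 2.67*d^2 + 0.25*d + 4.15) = -0.9*d^3 + 1.28*d^2 + 7.43*d + 0.21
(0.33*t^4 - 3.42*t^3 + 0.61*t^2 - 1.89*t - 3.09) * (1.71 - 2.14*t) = -0.7062*t^5 + 7.8831*t^4 - 7.1536*t^3 + 5.0877*t^2 + 3.3807*t - 5.2839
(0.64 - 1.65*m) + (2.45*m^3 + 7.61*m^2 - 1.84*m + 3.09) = 2.45*m^3 + 7.61*m^2 - 3.49*m + 3.73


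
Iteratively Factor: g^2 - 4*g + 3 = (g - 3)*(g - 1)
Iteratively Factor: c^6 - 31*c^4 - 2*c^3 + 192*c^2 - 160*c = (c + 4)*(c^5 - 4*c^4 - 15*c^3 + 58*c^2 - 40*c) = c*(c + 4)*(c^4 - 4*c^3 - 15*c^2 + 58*c - 40) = c*(c - 2)*(c + 4)*(c^3 - 2*c^2 - 19*c + 20) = c*(c - 5)*(c - 2)*(c + 4)*(c^2 + 3*c - 4) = c*(c - 5)*(c - 2)*(c - 1)*(c + 4)*(c + 4)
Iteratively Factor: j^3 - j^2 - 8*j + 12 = (j - 2)*(j^2 + j - 6) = (j - 2)^2*(j + 3)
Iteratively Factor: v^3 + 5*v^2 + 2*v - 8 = (v + 2)*(v^2 + 3*v - 4) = (v + 2)*(v + 4)*(v - 1)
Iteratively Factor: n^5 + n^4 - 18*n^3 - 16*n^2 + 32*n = (n + 2)*(n^4 - n^3 - 16*n^2 + 16*n) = (n - 4)*(n + 2)*(n^3 + 3*n^2 - 4*n) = (n - 4)*(n - 1)*(n + 2)*(n^2 + 4*n) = n*(n - 4)*(n - 1)*(n + 2)*(n + 4)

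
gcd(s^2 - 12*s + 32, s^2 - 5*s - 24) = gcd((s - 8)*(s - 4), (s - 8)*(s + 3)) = s - 8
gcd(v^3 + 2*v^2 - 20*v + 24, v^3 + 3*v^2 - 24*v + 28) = v^2 - 4*v + 4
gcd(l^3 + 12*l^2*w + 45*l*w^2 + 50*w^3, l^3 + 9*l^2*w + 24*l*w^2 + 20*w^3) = l^2 + 7*l*w + 10*w^2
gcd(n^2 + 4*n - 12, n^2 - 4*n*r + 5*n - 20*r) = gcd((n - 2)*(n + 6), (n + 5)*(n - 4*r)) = 1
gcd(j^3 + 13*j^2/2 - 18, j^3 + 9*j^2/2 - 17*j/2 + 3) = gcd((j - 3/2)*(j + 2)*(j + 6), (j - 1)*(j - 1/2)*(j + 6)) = j + 6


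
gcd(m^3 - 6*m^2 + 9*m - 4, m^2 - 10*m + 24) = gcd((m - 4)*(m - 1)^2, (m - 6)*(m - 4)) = m - 4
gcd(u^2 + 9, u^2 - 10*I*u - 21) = u - 3*I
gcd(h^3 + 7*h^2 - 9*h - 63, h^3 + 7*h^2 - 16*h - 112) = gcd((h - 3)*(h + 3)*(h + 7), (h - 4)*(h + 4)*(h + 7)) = h + 7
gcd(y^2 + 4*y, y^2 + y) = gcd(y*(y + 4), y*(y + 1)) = y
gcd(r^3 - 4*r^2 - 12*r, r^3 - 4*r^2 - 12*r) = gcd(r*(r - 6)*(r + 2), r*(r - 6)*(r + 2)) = r^3 - 4*r^2 - 12*r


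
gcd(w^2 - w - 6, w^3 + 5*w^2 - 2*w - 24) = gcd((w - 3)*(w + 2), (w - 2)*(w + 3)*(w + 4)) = 1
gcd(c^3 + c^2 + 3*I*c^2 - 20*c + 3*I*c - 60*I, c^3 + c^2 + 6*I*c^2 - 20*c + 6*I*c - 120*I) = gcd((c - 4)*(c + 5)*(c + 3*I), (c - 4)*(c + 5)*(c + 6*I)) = c^2 + c - 20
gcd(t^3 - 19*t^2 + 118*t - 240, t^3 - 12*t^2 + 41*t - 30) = t^2 - 11*t + 30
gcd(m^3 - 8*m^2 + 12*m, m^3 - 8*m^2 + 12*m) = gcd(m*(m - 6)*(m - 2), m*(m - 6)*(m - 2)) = m^3 - 8*m^2 + 12*m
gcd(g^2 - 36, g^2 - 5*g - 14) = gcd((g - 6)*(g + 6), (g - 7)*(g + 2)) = 1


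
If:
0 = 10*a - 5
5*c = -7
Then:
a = 1/2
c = -7/5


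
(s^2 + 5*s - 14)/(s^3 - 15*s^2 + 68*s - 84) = (s + 7)/(s^2 - 13*s + 42)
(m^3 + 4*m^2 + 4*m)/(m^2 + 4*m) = (m^2 + 4*m + 4)/(m + 4)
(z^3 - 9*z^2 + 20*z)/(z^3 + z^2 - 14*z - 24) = z*(z - 5)/(z^2 + 5*z + 6)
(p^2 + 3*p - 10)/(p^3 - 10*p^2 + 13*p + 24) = (p^2 + 3*p - 10)/(p^3 - 10*p^2 + 13*p + 24)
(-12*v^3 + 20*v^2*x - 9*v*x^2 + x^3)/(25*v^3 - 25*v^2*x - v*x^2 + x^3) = (12*v^2 - 8*v*x + x^2)/(-25*v^2 + x^2)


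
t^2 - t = t*(t - 1)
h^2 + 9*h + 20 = (h + 4)*(h + 5)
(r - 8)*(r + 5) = r^2 - 3*r - 40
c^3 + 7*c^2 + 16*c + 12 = (c + 2)^2*(c + 3)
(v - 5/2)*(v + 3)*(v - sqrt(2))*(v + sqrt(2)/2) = v^4 - sqrt(2)*v^3/2 + v^3/2 - 17*v^2/2 - sqrt(2)*v^2/4 - v/2 + 15*sqrt(2)*v/4 + 15/2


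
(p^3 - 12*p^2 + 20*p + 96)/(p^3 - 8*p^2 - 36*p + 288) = (p + 2)/(p + 6)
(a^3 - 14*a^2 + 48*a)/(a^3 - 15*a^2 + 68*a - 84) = a*(a - 8)/(a^2 - 9*a + 14)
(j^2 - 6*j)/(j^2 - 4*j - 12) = j/(j + 2)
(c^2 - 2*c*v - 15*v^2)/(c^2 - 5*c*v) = (c + 3*v)/c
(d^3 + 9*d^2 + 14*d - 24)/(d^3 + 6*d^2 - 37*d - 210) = (d^3 + 9*d^2 + 14*d - 24)/(d^3 + 6*d^2 - 37*d - 210)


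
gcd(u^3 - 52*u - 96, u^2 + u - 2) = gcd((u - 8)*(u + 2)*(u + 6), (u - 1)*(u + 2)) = u + 2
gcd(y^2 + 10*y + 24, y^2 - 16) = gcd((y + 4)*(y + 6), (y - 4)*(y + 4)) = y + 4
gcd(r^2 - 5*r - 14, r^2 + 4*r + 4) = r + 2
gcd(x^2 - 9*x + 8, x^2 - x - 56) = x - 8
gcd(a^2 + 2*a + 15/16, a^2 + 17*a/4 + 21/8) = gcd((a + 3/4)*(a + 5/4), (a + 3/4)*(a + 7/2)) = a + 3/4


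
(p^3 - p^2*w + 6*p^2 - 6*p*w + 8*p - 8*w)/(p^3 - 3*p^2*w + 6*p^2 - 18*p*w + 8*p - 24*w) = (p - w)/(p - 3*w)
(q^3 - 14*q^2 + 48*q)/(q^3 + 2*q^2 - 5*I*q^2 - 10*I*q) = (q^2 - 14*q + 48)/(q^2 + q*(2 - 5*I) - 10*I)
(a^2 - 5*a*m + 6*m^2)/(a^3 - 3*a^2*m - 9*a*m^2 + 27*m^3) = (a - 2*m)/(a^2 - 9*m^2)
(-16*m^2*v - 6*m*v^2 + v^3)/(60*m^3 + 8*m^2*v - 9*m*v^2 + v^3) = v*(-8*m + v)/(30*m^2 - 11*m*v + v^2)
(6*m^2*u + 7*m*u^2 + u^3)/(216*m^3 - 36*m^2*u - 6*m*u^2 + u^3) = u*(m + u)/(36*m^2 - 12*m*u + u^2)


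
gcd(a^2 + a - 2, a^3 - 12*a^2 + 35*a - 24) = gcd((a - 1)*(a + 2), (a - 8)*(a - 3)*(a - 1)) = a - 1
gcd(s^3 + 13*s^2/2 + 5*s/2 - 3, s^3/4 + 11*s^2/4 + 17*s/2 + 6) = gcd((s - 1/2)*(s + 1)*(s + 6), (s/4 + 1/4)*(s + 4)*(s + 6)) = s^2 + 7*s + 6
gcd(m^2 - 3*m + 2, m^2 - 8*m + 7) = m - 1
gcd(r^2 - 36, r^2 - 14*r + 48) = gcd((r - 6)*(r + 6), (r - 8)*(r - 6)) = r - 6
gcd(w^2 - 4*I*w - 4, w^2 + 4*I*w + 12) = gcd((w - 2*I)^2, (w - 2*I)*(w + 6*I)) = w - 2*I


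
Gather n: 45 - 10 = 35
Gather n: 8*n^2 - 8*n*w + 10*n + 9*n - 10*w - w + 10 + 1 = 8*n^2 + n*(19 - 8*w) - 11*w + 11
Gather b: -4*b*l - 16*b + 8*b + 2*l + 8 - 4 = b*(-4*l - 8) + 2*l + 4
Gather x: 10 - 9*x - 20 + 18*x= 9*x - 10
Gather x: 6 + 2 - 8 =0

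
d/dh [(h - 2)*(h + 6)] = 2*h + 4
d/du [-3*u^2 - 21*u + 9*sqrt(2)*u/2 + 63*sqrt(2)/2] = -6*u - 21 + 9*sqrt(2)/2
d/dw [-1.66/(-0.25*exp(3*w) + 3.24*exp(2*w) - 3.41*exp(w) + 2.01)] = (-1.245*exp(2*w) + 10.7568*exp(w) - 5.6606)*exp(w)/(0.25*exp(3*w) - 3.24*exp(2*w) + 3.41*exp(w) - 2.01)^2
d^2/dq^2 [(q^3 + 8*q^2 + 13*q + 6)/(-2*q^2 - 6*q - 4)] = 4/(q^3 + 6*q^2 + 12*q + 8)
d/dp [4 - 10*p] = -10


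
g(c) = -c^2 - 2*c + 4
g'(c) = -2*c - 2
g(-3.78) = -2.73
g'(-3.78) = 5.56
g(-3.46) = -1.05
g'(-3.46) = 4.92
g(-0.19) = 4.34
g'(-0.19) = -1.62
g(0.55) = 2.60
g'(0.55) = -3.10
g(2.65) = -8.32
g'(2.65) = -7.30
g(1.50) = -1.25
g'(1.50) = -5.00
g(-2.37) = 3.12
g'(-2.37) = 2.74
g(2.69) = -8.62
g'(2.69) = -7.38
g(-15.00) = -191.00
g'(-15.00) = 28.00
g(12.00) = -164.00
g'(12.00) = -26.00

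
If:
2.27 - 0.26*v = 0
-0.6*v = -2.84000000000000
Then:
No Solution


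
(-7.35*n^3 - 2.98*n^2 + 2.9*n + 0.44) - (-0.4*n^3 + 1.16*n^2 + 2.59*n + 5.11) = -6.95*n^3 - 4.14*n^2 + 0.31*n - 4.67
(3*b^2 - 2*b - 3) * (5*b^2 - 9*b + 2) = 15*b^4 - 37*b^3 + 9*b^2 + 23*b - 6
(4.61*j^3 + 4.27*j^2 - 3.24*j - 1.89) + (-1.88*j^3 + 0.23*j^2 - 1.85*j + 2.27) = 2.73*j^3 + 4.5*j^2 - 5.09*j + 0.38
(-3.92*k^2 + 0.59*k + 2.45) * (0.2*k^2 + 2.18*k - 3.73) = -0.784*k^4 - 8.4276*k^3 + 16.3978*k^2 + 3.1403*k - 9.1385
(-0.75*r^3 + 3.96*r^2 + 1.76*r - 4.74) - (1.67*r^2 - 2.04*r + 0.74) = -0.75*r^3 + 2.29*r^2 + 3.8*r - 5.48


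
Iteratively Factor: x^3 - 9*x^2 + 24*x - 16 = (x - 1)*(x^2 - 8*x + 16) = (x - 4)*(x - 1)*(x - 4)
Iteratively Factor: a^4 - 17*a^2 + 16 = (a + 1)*(a^3 - a^2 - 16*a + 16) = (a + 1)*(a + 4)*(a^2 - 5*a + 4) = (a - 1)*(a + 1)*(a + 4)*(a - 4)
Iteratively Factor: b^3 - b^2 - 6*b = (b)*(b^2 - b - 6) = b*(b - 3)*(b + 2)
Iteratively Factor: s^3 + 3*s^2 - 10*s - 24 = (s + 4)*(s^2 - s - 6) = (s - 3)*(s + 4)*(s + 2)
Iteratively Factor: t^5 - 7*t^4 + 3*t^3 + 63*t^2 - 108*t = (t - 4)*(t^4 - 3*t^3 - 9*t^2 + 27*t) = (t - 4)*(t + 3)*(t^3 - 6*t^2 + 9*t) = (t - 4)*(t - 3)*(t + 3)*(t^2 - 3*t) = t*(t - 4)*(t - 3)*(t + 3)*(t - 3)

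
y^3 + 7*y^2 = y^2*(y + 7)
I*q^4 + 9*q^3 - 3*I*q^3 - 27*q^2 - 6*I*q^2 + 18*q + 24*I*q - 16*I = (q - 2)*(q - 1)*(q - 8*I)*(I*q + 1)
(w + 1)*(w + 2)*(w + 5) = w^3 + 8*w^2 + 17*w + 10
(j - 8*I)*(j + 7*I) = j^2 - I*j + 56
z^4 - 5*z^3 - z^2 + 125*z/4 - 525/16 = (z - 7/2)*(z - 5/2)*(z - 3/2)*(z + 5/2)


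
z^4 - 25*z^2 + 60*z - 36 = (z - 3)*(z - 2)*(z - 1)*(z + 6)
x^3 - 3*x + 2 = (x - 1)^2*(x + 2)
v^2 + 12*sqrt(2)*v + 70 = (v + 5*sqrt(2))*(v + 7*sqrt(2))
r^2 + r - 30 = (r - 5)*(r + 6)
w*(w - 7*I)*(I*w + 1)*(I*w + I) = -w^4 - w^3 + 8*I*w^3 + 7*w^2 + 8*I*w^2 + 7*w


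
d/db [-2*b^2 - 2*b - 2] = -4*b - 2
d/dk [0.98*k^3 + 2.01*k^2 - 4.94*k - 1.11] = 2.94*k^2 + 4.02*k - 4.94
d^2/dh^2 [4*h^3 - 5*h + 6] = 24*h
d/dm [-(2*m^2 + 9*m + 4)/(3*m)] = -2/3 + 4/(3*m^2)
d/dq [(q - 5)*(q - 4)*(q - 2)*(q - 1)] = 4*q^3 - 36*q^2 + 98*q - 78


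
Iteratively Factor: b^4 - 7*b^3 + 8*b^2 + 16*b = (b - 4)*(b^3 - 3*b^2 - 4*b) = (b - 4)^2*(b^2 + b) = b*(b - 4)^2*(b + 1)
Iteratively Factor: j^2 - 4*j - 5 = (j + 1)*(j - 5)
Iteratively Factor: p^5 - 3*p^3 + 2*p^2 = (p)*(p^4 - 3*p^2 + 2*p) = p*(p + 2)*(p^3 - 2*p^2 + p) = p*(p - 1)*(p + 2)*(p^2 - p) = p*(p - 1)^2*(p + 2)*(p)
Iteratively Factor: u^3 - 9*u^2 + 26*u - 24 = (u - 4)*(u^2 - 5*u + 6) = (u - 4)*(u - 3)*(u - 2)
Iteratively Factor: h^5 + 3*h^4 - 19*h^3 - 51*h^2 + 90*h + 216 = (h + 3)*(h^4 - 19*h^2 + 6*h + 72) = (h - 3)*(h + 3)*(h^3 + 3*h^2 - 10*h - 24) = (h - 3)*(h + 3)*(h + 4)*(h^2 - h - 6) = (h - 3)^2*(h + 3)*(h + 4)*(h + 2)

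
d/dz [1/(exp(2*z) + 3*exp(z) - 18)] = (-2*exp(z) - 3)*exp(z)/(exp(2*z) + 3*exp(z) - 18)^2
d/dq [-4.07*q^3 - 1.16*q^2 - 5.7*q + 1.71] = -12.21*q^2 - 2.32*q - 5.7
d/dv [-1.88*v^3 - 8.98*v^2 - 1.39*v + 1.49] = -5.64*v^2 - 17.96*v - 1.39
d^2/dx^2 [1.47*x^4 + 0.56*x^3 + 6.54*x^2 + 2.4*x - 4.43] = 17.64*x^2 + 3.36*x + 13.08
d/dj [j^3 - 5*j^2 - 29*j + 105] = 3*j^2 - 10*j - 29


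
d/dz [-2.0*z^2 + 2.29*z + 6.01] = 2.29 - 4.0*z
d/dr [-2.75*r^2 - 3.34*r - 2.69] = -5.5*r - 3.34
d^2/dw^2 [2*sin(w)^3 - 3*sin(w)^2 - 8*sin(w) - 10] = -18*sin(w)^3 + 12*sin(w)^2 + 20*sin(w) - 6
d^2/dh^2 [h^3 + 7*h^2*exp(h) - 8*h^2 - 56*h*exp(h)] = 7*h^2*exp(h) - 28*h*exp(h) + 6*h - 98*exp(h) - 16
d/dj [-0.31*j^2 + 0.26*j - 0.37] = 0.26 - 0.62*j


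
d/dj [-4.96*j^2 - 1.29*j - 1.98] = -9.92*j - 1.29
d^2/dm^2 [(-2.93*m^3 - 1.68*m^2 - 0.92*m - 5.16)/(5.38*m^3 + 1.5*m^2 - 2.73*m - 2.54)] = (-49.9629840000002*m^6 - 417.97758*m^5 - 2465.301072*m^4 - 1098.589314*m^3 + 73.8900600000001*m^2 - 430.74372*m - 125.151576)/(155.720872*m^9 + 130.2498*m^8 - 200.739636*m^7 - 349.367928*m^6 - 21.124494*m^5 + 240.229026*m^4 + 146.190207*m^3 - 27.758898*m^2 - 52.838604*m - 16.387064)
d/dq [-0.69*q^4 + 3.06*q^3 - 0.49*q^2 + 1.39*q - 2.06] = -2.76*q^3 + 9.18*q^2 - 0.98*q + 1.39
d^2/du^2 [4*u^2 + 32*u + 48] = 8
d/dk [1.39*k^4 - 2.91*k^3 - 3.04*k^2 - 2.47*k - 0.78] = 5.56*k^3 - 8.73*k^2 - 6.08*k - 2.47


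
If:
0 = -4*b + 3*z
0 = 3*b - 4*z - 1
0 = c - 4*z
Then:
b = -3/7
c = -16/7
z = -4/7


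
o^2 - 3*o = o*(o - 3)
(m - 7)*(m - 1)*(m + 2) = m^3 - 6*m^2 - 9*m + 14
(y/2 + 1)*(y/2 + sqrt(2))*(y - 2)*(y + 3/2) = y^4/4 + 3*y^3/8 + sqrt(2)*y^3/2 - y^2 + 3*sqrt(2)*y^2/4 - 2*sqrt(2)*y - 3*y/2 - 3*sqrt(2)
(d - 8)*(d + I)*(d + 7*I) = d^3 - 8*d^2 + 8*I*d^2 - 7*d - 64*I*d + 56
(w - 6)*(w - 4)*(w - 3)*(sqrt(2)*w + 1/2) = sqrt(2)*w^4 - 13*sqrt(2)*w^3 + w^3/2 - 13*w^2/2 + 54*sqrt(2)*w^2 - 72*sqrt(2)*w + 27*w - 36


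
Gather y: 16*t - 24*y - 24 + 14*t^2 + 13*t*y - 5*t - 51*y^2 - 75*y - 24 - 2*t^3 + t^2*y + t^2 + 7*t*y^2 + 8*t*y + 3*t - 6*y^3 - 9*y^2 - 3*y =-2*t^3 + 15*t^2 + 14*t - 6*y^3 + y^2*(7*t - 60) + y*(t^2 + 21*t - 102) - 48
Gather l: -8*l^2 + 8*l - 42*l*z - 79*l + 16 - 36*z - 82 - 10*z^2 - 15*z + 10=-8*l^2 + l*(-42*z - 71) - 10*z^2 - 51*z - 56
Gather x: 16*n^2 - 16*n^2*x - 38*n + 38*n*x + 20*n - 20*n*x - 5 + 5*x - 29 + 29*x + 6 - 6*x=16*n^2 - 18*n + x*(-16*n^2 + 18*n + 28) - 28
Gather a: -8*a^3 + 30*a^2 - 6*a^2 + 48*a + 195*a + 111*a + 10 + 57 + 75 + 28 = -8*a^3 + 24*a^2 + 354*a + 170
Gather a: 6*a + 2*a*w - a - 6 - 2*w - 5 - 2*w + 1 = a*(2*w + 5) - 4*w - 10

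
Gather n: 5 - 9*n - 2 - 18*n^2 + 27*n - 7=-18*n^2 + 18*n - 4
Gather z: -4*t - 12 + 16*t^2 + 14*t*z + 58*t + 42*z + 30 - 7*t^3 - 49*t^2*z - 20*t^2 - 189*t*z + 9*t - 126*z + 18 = -7*t^3 - 4*t^2 + 63*t + z*(-49*t^2 - 175*t - 84) + 36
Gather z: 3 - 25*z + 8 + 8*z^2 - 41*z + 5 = 8*z^2 - 66*z + 16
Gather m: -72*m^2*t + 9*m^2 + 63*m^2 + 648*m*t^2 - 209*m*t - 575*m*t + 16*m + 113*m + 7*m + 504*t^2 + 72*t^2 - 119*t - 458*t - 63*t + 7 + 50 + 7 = m^2*(72 - 72*t) + m*(648*t^2 - 784*t + 136) + 576*t^2 - 640*t + 64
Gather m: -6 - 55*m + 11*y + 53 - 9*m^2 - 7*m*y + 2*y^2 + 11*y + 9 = -9*m^2 + m*(-7*y - 55) + 2*y^2 + 22*y + 56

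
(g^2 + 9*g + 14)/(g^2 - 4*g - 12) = (g + 7)/(g - 6)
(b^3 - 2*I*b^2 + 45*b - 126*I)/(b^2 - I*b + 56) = (b^2 - 9*I*b - 18)/(b - 8*I)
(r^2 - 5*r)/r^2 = (r - 5)/r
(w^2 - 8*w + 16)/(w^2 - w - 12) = (w - 4)/(w + 3)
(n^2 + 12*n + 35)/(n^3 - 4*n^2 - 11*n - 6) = (n^2 + 12*n + 35)/(n^3 - 4*n^2 - 11*n - 6)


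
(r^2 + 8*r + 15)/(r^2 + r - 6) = (r + 5)/(r - 2)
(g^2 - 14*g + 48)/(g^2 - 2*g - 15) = (-g^2 + 14*g - 48)/(-g^2 + 2*g + 15)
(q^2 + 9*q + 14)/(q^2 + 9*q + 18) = (q^2 + 9*q + 14)/(q^2 + 9*q + 18)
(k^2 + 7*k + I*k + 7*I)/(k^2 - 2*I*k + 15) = (k^2 + k*(7 + I) + 7*I)/(k^2 - 2*I*k + 15)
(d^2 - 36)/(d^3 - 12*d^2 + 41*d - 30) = (d + 6)/(d^2 - 6*d + 5)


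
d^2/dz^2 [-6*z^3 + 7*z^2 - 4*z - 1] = 14 - 36*z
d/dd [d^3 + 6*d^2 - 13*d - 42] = 3*d^2 + 12*d - 13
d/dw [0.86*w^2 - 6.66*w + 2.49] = 1.72*w - 6.66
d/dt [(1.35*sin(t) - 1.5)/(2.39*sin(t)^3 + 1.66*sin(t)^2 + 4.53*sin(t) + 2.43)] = (-6.453*sin(t)^3 + 8.514*sin(t)^2 + 4.98*sin(t) + 10.0755)*cos(t)/(5.7121*sin(t)^6 + 7.9348*sin(t)^5 + 24.409*sin(t)^4 + 26.655*sin(t)^3 + 28.5885*sin(t)^2 + 22.0158*sin(t) + 5.9049)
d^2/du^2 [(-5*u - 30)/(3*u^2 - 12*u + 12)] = 10*(-u - 22)/(3*(u^4 - 8*u^3 + 24*u^2 - 32*u + 16))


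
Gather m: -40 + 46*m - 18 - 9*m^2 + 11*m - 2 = -9*m^2 + 57*m - 60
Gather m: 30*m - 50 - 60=30*m - 110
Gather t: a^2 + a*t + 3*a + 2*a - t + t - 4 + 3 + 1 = a^2 + a*t + 5*a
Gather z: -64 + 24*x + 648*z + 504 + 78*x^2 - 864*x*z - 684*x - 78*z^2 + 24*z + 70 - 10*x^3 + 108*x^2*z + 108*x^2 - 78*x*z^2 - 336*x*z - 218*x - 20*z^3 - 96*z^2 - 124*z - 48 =-10*x^3 + 186*x^2 - 878*x - 20*z^3 + z^2*(-78*x - 174) + z*(108*x^2 - 1200*x + 548) + 462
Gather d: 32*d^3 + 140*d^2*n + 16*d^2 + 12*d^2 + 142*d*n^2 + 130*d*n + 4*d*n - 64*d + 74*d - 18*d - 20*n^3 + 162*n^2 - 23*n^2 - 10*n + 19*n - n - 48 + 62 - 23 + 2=32*d^3 + d^2*(140*n + 28) + d*(142*n^2 + 134*n - 8) - 20*n^3 + 139*n^2 + 8*n - 7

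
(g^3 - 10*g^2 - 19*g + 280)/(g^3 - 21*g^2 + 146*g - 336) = (g + 5)/(g - 6)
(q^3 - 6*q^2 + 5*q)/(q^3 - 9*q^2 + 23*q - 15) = q/(q - 3)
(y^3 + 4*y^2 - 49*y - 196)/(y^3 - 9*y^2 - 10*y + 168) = (y + 7)/(y - 6)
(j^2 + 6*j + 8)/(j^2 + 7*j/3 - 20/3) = 3*(j + 2)/(3*j - 5)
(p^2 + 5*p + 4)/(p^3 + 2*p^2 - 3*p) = (p^2 + 5*p + 4)/(p*(p^2 + 2*p - 3))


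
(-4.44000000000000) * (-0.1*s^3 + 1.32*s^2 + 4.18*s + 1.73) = 0.444*s^3 - 5.8608*s^2 - 18.5592*s - 7.6812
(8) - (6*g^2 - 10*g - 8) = -6*g^2 + 10*g + 16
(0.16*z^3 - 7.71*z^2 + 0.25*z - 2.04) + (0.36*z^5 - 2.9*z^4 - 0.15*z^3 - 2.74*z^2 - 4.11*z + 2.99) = 0.36*z^5 - 2.9*z^4 + 0.01*z^3 - 10.45*z^2 - 3.86*z + 0.95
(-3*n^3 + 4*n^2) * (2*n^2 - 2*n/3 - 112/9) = -6*n^5 + 10*n^4 + 104*n^3/3 - 448*n^2/9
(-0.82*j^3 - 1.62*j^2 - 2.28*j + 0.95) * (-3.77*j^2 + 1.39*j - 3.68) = 3.0914*j^5 + 4.9676*j^4 + 9.3614*j^3 - 0.789099999999999*j^2 + 9.7109*j - 3.496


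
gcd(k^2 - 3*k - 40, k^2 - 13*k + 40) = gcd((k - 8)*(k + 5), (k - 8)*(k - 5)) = k - 8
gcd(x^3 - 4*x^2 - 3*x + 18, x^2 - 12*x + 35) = 1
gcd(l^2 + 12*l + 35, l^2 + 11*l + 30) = l + 5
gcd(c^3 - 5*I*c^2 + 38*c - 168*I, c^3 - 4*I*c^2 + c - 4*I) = c - 4*I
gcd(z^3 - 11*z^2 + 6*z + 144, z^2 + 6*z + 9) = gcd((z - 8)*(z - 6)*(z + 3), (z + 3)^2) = z + 3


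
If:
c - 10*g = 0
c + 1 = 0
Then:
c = -1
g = -1/10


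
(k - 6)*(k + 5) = k^2 - k - 30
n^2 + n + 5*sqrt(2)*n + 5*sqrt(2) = (n + 1)*(n + 5*sqrt(2))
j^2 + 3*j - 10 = (j - 2)*(j + 5)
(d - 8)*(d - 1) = d^2 - 9*d + 8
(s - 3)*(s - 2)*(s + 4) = s^3 - s^2 - 14*s + 24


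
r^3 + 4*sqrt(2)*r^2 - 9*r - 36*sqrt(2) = (r - 3)*(r + 3)*(r + 4*sqrt(2))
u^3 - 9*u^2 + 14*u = u*(u - 7)*(u - 2)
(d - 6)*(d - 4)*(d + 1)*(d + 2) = d^4 - 7*d^3 - 4*d^2 + 52*d + 48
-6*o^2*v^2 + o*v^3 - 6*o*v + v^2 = v*(-6*o + v)*(o*v + 1)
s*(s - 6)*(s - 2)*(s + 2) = s^4 - 6*s^3 - 4*s^2 + 24*s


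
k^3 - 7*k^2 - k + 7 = (k - 7)*(k - 1)*(k + 1)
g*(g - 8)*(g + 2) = g^3 - 6*g^2 - 16*g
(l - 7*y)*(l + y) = l^2 - 6*l*y - 7*y^2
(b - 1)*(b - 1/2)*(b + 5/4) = b^3 - b^2/4 - 11*b/8 + 5/8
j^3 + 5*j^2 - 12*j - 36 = (j - 3)*(j + 2)*(j + 6)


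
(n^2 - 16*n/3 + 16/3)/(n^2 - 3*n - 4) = (n - 4/3)/(n + 1)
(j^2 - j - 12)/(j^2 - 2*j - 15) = (j - 4)/(j - 5)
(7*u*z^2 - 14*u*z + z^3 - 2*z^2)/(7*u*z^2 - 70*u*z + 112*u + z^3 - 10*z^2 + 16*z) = z/(z - 8)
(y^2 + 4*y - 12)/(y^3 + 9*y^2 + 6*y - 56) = (y + 6)/(y^2 + 11*y + 28)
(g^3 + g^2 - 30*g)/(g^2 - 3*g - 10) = g*(g + 6)/(g + 2)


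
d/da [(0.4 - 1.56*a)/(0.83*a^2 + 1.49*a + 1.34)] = (1.2948*a^2 - 0.664*a - 2.6864)/(0.6889*a^4 + 2.4734*a^3 + 4.4445*a^2 + 3.9932*a + 1.7956)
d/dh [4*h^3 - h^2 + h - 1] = 12*h^2 - 2*h + 1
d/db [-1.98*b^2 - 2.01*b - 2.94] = -3.96*b - 2.01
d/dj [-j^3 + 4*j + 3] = 4 - 3*j^2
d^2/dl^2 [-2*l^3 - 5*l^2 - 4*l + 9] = -12*l - 10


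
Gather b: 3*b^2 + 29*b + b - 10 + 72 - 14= 3*b^2 + 30*b + 48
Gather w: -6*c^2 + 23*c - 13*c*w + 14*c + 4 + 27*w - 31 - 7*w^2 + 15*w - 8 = -6*c^2 + 37*c - 7*w^2 + w*(42 - 13*c) - 35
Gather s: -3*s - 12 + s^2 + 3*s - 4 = s^2 - 16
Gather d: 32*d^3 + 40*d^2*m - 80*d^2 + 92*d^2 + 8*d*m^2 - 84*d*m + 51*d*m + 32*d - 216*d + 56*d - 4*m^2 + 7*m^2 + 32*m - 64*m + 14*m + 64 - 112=32*d^3 + d^2*(40*m + 12) + d*(8*m^2 - 33*m - 128) + 3*m^2 - 18*m - 48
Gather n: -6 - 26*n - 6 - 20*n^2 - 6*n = -20*n^2 - 32*n - 12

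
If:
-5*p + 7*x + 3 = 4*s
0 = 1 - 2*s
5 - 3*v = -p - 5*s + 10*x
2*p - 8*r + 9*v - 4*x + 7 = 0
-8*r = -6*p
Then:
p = 481/354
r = 481/472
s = 1/2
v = 103/531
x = 293/354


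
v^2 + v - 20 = (v - 4)*(v + 5)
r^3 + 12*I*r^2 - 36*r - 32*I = (r + 2*I)^2*(r + 8*I)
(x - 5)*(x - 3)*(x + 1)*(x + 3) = x^4 - 4*x^3 - 14*x^2 + 36*x + 45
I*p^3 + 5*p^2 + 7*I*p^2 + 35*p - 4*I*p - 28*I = (p + 7)*(p - 4*I)*(I*p + 1)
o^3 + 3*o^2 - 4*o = o*(o - 1)*(o + 4)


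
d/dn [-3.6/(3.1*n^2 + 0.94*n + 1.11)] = (22.32*n + 3.384)/(3.1*n^2 + 0.94*n + 1.11)^2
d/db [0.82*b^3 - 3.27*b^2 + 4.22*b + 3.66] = 2.46*b^2 - 6.54*b + 4.22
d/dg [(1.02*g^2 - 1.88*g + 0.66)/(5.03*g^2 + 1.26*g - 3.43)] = (10.7416*g^2 - 13.6368*g + 5.6168)/(25.3009*g^4 + 12.6756*g^3 - 32.9182*g^2 - 8.6436*g + 11.7649)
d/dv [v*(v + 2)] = 2*v + 2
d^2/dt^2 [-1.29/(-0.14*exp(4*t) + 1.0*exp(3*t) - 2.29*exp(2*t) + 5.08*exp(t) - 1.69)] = ((-2.8896*exp(3*t) + 11.61*exp(2*t) - 11.8164*exp(t) + 6.5532)*(0.14*exp(4*t) - 1.0*exp(3*t) + 2.29*exp(2*t) - 5.08*exp(t) + 1.69) + 1.29*(0.56*exp(3*t) - 3.0*exp(2*t) + 4.58*exp(t) - 5.08)*(1.12*exp(3*t) - 6.0*exp(2*t) + 9.16*exp(t) - 10.16)*exp(t))*exp(t)/(0.14*exp(4*t) - 1.0*exp(3*t) + 2.29*exp(2*t) - 5.08*exp(t) + 1.69)^3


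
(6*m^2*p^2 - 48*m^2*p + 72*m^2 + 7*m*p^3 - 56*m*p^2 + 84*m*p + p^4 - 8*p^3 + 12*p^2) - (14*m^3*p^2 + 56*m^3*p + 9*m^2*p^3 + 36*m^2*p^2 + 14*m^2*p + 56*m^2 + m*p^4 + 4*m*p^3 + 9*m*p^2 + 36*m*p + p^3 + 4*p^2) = -14*m^3*p^2 - 56*m^3*p - 9*m^2*p^3 - 30*m^2*p^2 - 62*m^2*p + 16*m^2 - m*p^4 + 3*m*p^3 - 65*m*p^2 + 48*m*p + p^4 - 9*p^3 + 8*p^2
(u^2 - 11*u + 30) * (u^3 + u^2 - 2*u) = u^5 - 10*u^4 + 17*u^3 + 52*u^2 - 60*u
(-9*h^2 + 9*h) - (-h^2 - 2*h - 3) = -8*h^2 + 11*h + 3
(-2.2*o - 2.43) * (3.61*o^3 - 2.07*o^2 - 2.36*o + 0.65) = -7.942*o^4 - 4.2183*o^3 + 10.2221*o^2 + 4.3048*o - 1.5795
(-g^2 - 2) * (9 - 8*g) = 8*g^3 - 9*g^2 + 16*g - 18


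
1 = 1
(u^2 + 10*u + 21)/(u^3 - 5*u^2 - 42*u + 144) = (u^2 + 10*u + 21)/(u^3 - 5*u^2 - 42*u + 144)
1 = 1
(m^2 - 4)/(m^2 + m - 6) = (m + 2)/(m + 3)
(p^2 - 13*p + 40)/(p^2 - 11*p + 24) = (p - 5)/(p - 3)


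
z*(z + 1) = z^2 + z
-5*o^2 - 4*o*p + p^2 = (-5*o + p)*(o + p)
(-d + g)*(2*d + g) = -2*d^2 + d*g + g^2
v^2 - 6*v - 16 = (v - 8)*(v + 2)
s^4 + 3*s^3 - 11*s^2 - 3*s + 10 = (s - 2)*(s - 1)*(s + 1)*(s + 5)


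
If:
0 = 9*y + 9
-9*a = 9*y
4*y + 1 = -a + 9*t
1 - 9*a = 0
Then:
No Solution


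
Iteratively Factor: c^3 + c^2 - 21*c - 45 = (c + 3)*(c^2 - 2*c - 15) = (c - 5)*(c + 3)*(c + 3)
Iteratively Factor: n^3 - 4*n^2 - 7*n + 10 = (n - 5)*(n^2 + n - 2) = (n - 5)*(n - 1)*(n + 2)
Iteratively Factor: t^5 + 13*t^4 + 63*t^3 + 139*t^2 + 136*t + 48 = (t + 1)*(t^4 + 12*t^3 + 51*t^2 + 88*t + 48) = (t + 1)*(t + 4)*(t^3 + 8*t^2 + 19*t + 12) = (t + 1)*(t + 3)*(t + 4)*(t^2 + 5*t + 4) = (t + 1)^2*(t + 3)*(t + 4)*(t + 4)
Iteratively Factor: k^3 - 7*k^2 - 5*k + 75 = (k + 3)*(k^2 - 10*k + 25) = (k - 5)*(k + 3)*(k - 5)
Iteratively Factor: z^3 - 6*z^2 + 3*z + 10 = (z + 1)*(z^2 - 7*z + 10) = (z - 5)*(z + 1)*(z - 2)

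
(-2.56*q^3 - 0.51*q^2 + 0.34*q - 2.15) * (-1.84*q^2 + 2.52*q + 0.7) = 4.7104*q^5 - 5.5128*q^4 - 3.7028*q^3 + 4.4558*q^2 - 5.18*q - 1.505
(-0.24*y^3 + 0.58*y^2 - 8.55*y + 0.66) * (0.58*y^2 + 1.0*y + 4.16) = -0.1392*y^5 + 0.0964*y^4 - 5.3774*y^3 - 5.7544*y^2 - 34.908*y + 2.7456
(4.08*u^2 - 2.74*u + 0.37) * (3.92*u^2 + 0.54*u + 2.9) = 15.9936*u^4 - 8.5376*u^3 + 11.8028*u^2 - 7.7462*u + 1.073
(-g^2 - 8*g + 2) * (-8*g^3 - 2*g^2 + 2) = 8*g^5 + 66*g^4 - 6*g^2 - 16*g + 4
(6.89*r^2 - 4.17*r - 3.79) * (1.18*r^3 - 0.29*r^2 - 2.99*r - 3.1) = 8.1302*r^5 - 6.9187*r^4 - 23.864*r^3 - 7.7916*r^2 + 24.2591*r + 11.749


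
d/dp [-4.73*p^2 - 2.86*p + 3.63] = -9.46*p - 2.86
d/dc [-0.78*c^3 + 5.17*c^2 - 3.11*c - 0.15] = -2.34*c^2 + 10.34*c - 3.11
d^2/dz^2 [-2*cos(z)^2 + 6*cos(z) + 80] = -6*cos(z) + 4*cos(2*z)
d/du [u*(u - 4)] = 2*u - 4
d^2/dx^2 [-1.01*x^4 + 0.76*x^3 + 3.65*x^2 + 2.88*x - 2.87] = -12.12*x^2 + 4.56*x + 7.3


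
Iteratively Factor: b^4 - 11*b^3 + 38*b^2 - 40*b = (b)*(b^3 - 11*b^2 + 38*b - 40) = b*(b - 2)*(b^2 - 9*b + 20) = b*(b - 4)*(b - 2)*(b - 5)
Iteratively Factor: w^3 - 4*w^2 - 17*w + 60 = (w + 4)*(w^2 - 8*w + 15) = (w - 3)*(w + 4)*(w - 5)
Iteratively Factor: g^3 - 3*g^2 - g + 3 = (g + 1)*(g^2 - 4*g + 3) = (g - 3)*(g + 1)*(g - 1)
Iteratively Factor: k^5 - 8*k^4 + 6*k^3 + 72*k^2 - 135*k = (k - 3)*(k^4 - 5*k^3 - 9*k^2 + 45*k) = k*(k - 3)*(k^3 - 5*k^2 - 9*k + 45) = k*(k - 3)*(k + 3)*(k^2 - 8*k + 15) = k*(k - 3)^2*(k + 3)*(k - 5)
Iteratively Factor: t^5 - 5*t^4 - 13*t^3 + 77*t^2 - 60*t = (t)*(t^4 - 5*t^3 - 13*t^2 + 77*t - 60) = t*(t - 3)*(t^3 - 2*t^2 - 19*t + 20) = t*(t - 3)*(t + 4)*(t^2 - 6*t + 5) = t*(t - 5)*(t - 3)*(t + 4)*(t - 1)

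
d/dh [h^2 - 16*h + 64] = 2*h - 16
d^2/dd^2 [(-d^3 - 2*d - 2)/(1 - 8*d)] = 2*(64*d^3 - 24*d^2 + 3*d + 144)/(512*d^3 - 192*d^2 + 24*d - 1)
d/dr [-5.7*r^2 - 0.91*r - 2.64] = -11.4*r - 0.91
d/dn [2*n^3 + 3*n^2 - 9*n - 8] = 6*n^2 + 6*n - 9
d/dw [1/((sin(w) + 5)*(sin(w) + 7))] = -2*(sin(w) + 6)*cos(w)/((sin(w) + 5)^2*(sin(w) + 7)^2)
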